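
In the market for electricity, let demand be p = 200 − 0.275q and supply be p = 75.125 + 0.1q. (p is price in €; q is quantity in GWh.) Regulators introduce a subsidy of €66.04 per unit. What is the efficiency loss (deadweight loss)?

Competitive equilibrium: 200 − 0.275q = 75.125 + 0.1q → q* = 333, p* = 108.425.
The subsidy lowers effective supply by 66.04: p = 9.085 + 0.1q.
New quantity: 200 − 0.275q = 9.085 + 0.1q → q' = 509.1067.
Overproduction Δq = 509.1067 − 333 = 176.1067; wedge = subsidy = 66.04.
DWL = ½ × 176.1067 × 66.04 = €5815.04.

€5815.04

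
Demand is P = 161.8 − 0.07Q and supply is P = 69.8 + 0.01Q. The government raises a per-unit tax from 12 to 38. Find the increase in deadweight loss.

Competitive equilibrium: 161.8 − 0.07Q = 69.8 + 0.01Q → Q* = 1150, P* = 81.3.
For a per-unit tax t: ΔQ = t/0.08, so DWL = ½·t·(t/0.08) = t²/0.16.
At t = 12: DWL = 900. At t = 38: DWL = 9025.
Increase = 9025 − 900 = 8125.

8125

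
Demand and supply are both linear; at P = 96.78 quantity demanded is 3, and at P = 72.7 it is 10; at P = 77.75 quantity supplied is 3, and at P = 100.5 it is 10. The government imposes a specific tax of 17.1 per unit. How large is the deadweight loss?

Demand slope = (72.7 − 96.78)/(10 − 3) = −3.44, so P = 107.1 − 3.44Q.
Supply slope = (100.5 − 77.75)/(10 − 3) = 3.25, so P = 68 + 3.25Q.
Competitive equilibrium: 107.1 − 3.44Q = 68 + 3.25Q → Q* = 5.8445, P* = 86.9948.
With the tax, the buyer price exceeds the seller price by 17.1: (107.1 − 3.44Q) − (68 + 3.25Q) = 17.1 → Q' = 3.2885.
ΔQ = 5.8445 − 3.2885 = 2.556; the wedge equals the tax, 17.1.
Welfare loss = ½ × 2.556 × 17.1 = 21.85.

21.85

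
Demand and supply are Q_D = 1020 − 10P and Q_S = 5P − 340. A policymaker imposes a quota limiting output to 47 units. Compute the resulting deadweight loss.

In inverse form: demand P = 102 − 0.1Q, supply P = 68 + 0.2Q.
Competitive equilibrium: 102 − 0.1Q = 68 + 0.2Q → Q* = 113.3333, P* = 90.6667.
At Q = 47: demand price = 102 − 0.1·47 = 97.3; supply price = 68 + 0.2·47 = 77.4.
ΔQ = 113.3333 − 47 = 66.3333; wedge = 97.3 − 77.4 = 19.9.
Welfare loss = ½ × 66.3333 × 19.9 = 660.02.

660.02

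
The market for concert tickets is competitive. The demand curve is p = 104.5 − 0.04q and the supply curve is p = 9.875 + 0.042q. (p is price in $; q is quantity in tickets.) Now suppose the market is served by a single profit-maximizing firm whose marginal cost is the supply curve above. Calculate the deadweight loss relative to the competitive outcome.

Competitive equilibrium: 104.5 − 0.04q = 9.875 + 0.042q → q* = 1153.9634, p* = 58.3415.
Marginal revenue: MR = 104.5 − 0.08q. Set MR = MC: 104.5 − 0.08q = 9.875 + 0.042q → q_m = 775.6148.
Price p_m = 104.5 − 0.04·775.6148 = 73.4754; MC(q_m) = 9.875 + 0.042·775.6148 = 42.4508.
Competitive q* = 1153.9634, so Δq = 378.3486; wedge = 73.4754 − 42.4508 = 31.0246.
DWL = ½ × 378.3486 × 31.0246 = $5869.06.

$5869.06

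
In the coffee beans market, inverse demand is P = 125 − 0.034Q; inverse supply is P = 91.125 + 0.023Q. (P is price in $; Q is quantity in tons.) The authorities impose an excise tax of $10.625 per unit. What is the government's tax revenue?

$4333.88

Competitive equilibrium: 125 − 0.034Q = 91.125 + 0.023Q → Q* = 594.2982, P* = 104.7939.
With the tax, the buyer price exceeds the seller price by 10.625: (125 − 0.034Q) − (91.125 + 0.023Q) = 10.625 → Q' = 407.8947.
Tax revenue = 10.625 × 407.8947 = $4333.88.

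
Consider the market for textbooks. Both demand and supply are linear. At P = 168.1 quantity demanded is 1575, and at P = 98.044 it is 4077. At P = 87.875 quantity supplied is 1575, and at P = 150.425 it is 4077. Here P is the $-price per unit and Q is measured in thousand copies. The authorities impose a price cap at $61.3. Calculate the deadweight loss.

$175940.81 thousand

Demand slope = (98.044 − 168.1)/(4077 − 1575) = −0.028, so P = 212.2 − 0.028Q.
Supply slope = (150.425 − 87.875)/(4077 − 1575) = 0.025, so P = 48.5 + 0.025Q.
Competitive equilibrium: 212.2 − 0.028Q = 48.5 + 0.025Q → Q* = 3088.6792, P* = 125.717.
At the ceiling P = 61.3, quantity supplied = (61.3 − 48.5)/0.025 = 512.
Willingness to pay at Q' = 512: 212.2 − 0.028·512 = 197.864.
ΔQ = 3088.6792 − 512 = 2576.6792; wedge = 197.864 − 61.3 = 136.564.
Welfare loss = ½ × 2576.6792 × 136.564 = $175940.81 thousand.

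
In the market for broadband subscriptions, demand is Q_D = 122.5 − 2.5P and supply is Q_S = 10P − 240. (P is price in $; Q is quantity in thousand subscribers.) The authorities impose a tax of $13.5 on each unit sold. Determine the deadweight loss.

$182.25 thousand

In inverse form: demand P = 49 − 0.4Q, supply P = 24 + 0.1Q.
Competitive equilibrium: 49 − 0.4Q = 24 + 0.1Q → Q* = 50, P* = 29.
With the tax, the buyer price exceeds the seller price by 13.5: (49 − 0.4Q) − (24 + 0.1Q) = 13.5 → Q' = 23.
ΔQ = 50 − 23 = 27; the wedge equals the tax, 13.5.
DWL = ½ × 27 × 13.5 = $182.25 thousand.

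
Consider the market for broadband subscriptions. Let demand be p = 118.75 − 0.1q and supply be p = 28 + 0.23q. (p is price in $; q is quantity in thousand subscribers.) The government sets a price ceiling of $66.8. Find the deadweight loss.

$1864.60 thousand

Competitive equilibrium: 118.75 − 0.1q = 28 + 0.23q → q* = 275, p* = 91.25.
At the ceiling p = 66.8, quantity supplied = (66.8 − 28)/0.23 = 168.6957.
Willingness to pay at q' = 168.6957: 118.75 − 0.1·168.6957 = 101.8804.
Δq = 275 − 168.6957 = 106.3043; wedge = 101.8804 − 66.8 = 35.0804.
Deadweight loss = ½ × 106.3043 × 35.0804 = $1864.60 thousand.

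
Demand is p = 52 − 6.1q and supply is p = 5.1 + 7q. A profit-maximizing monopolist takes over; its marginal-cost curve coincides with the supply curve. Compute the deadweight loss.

8.47

Competitive equilibrium: 52 − 6.1q = 5.1 + 7q → q* = 3.5802, p* = 30.1611.
Marginal revenue: MR = 52 − 12.2q. Set MR = MC: 52 − 12.2q = 5.1 + 7q → q_m = 2.4427.
Price p_m = 52 − 6.1·2.4427 = 37.0995; MC(q_m) = 5.1 + 7·2.4427 = 22.1989.
Competitive q* = 3.5802, so Δq = 1.1375; wedge = 37.0995 − 22.1989 = 14.9006.
Welfare loss = ½ × 1.1375 × 14.9006 = 8.47.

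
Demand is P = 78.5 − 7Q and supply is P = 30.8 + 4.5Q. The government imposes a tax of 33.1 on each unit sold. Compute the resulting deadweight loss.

Competitive equilibrium: 78.5 − 7Q = 30.8 + 4.5Q → Q* = 4.14783, P* = 49.46522.
With the tax, the buyer price exceeds the seller price by 33.1: (78.5 − 7Q) − (30.8 + 4.5Q) = 33.1 → Q' = 1.26957.
ΔQ = 4.14783 − 1.26957 = 2.87826; the wedge equals the tax, 33.1.
The triangle = ½ × 2.87826 × 33.1 = 47.64.

47.64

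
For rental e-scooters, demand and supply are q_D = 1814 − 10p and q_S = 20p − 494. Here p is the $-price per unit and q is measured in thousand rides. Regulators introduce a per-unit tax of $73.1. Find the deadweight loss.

$17812.03 thousand

In inverse form: demand p = 181.4 − 0.1q, supply p = 24.7 + 0.05q.
Competitive equilibrium: 181.4 − 0.1q = 24.7 + 0.05q → q* = 1044.66667, p* = 76.93333.
With the tax, the buyer price exceeds the seller price by 73.1: (181.4 − 0.1q) − (24.7 + 0.05q) = 73.1 → q' = 557.33333.
Δq = 1044.66667 − 557.33333 = 487.33334; the wedge equals the tax, 73.1.
Deadweight loss = ½ × 487.33334 × 73.1 = $17812.03 thousand.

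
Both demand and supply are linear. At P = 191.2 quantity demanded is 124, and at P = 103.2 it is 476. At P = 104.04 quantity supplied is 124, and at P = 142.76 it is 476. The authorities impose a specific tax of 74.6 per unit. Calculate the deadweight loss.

Demand slope = (103.2 − 191.2)/(476 − 124) = −0.25, so P = 222.2 − 0.25Q.
Supply slope = (142.76 − 104.04)/(476 − 124) = 0.11, so P = 90.4 + 0.11Q.
Competitive equilibrium: 222.2 − 0.25Q = 90.4 + 0.11Q → Q* = 366.1111, P* = 130.6722.
With the tax, the buyer price exceeds the seller price by 74.6: (222.2 − 0.25Q) − (90.4 + 0.11Q) = 74.6 → Q' = 158.8889.
ΔQ = 366.1111 − 158.8889 = 207.2222; the wedge equals the tax, 74.6.
Welfare loss = ½ × 207.2222 × 74.6 = 7729.39.

7729.39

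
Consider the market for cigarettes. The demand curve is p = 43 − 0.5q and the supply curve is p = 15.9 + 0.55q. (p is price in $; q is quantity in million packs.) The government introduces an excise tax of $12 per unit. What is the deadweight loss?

$68.57 million

Competitive equilibrium: 43 − 0.5q = 15.9 + 0.55q → q* = 25.8095, p* = 30.0952.
With the tax, the buyer price exceeds the seller price by 12: (43 − 0.5q) − (15.9 + 0.55q) = 12 → q' = 14.381.
Δq = 25.8095 − 14.381 = 11.4285; the wedge equals the tax, 12.
Welfare loss = ½ × 11.4285 × 12 = $68.57 million.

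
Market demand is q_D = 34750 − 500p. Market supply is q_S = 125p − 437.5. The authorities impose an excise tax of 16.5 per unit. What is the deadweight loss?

13612.50

In inverse form: demand p = 69.5 − 0.002q, supply p = 3.5 + 0.008q.
Competitive equilibrium: 69.5 − 0.002q = 3.5 + 0.008q → q* = 6600, p* = 56.3.
With the tax, the buyer price exceeds the seller price by 16.5: (69.5 − 0.002q) − (3.5 + 0.008q) = 16.5 → q' = 4950.
Δq = 6600 − 4950 = 1650; the wedge equals the tax, 16.5.
Deadweight loss = ½ × 1650 × 16.5 = 13612.50.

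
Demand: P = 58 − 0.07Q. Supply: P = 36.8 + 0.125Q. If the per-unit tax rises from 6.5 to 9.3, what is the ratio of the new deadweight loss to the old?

2.047

Competitive equilibrium: 58 − 0.07Q = 36.8 + 0.125Q → Q* = 108.7179, P* = 50.3897.
For a per-unit tax t: ΔQ = t/0.195, so DWL = ½·t·(t/0.195) = t²/0.39.
At t = 6.5: DWL = 108.333. At t = 9.3: DWL = 221.769.
Ratio = (9.3/6.5)² = 2.047.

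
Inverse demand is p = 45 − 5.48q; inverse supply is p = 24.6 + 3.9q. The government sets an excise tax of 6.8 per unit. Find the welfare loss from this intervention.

2.46

Competitive equilibrium: 45 − 5.48q = 24.6 + 3.9q → q* = 2.1748, p* = 33.0819.
With the tax, the buyer price exceeds the seller price by 6.8: (45 − 5.48q) − (24.6 + 3.9q) = 6.8 → q' = 1.4499.
Δq = 2.1748 − 1.4499 = 0.7249; the wedge equals the tax, 6.8.
DWL = ½ × 0.7249 × 6.8 = 2.46.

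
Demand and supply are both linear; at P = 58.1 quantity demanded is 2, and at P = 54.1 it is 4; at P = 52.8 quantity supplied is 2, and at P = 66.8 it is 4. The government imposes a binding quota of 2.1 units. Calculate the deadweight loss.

Demand slope = (54.1 − 58.1)/(4 − 2) = −2, so P = 62.1 − 2Q.
Supply slope = (66.8 − 52.8)/(4 − 2) = 7, so P = 38.8 + 7Q.
Competitive equilibrium: 62.1 − 2Q = 38.8 + 7Q → Q* = 2.5889, P* = 56.9222.
At Q = 2.1: demand price = 62.1 − 2·2.1 = 57.9; supply price = 38.8 + 7·2.1 = 53.5.
ΔQ = 2.5889 − 2.1 = 0.4889; wedge = 57.9 − 53.5 = 4.4.
The triangle = ½ × 0.4889 × 4.4 = 1.08.

1.08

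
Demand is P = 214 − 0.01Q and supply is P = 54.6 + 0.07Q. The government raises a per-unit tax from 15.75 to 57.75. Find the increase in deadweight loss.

19293.75

Competitive equilibrium: 214 − 0.01Q = 54.6 + 0.07Q → Q* = 1992.5, P* = 194.075.
For a per-unit tax t: ΔQ = t/0.08, so DWL = ½·t·(t/0.08) = t²/0.16.
At t = 15.75: DWL = 1550.391. At t = 57.75: DWL = 20844.141.
Increase = 20844.141 − 1550.391 = 19293.75.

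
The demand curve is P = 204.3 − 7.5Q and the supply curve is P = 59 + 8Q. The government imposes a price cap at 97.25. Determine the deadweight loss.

163.49

Competitive equilibrium: 204.3 − 7.5Q = 59 + 8Q → Q* = 9.37419, P* = 133.99355.
At the ceiling P = 97.25, quantity supplied = (97.25 − 59)/8 = 4.78125.
Willingness to pay at Q' = 4.78125: 204.3 − 7.5·4.78125 = 168.44063.
ΔQ = 9.37419 − 4.78125 = 4.59294; wedge = 168.44063 − 97.25 = 71.19063.
The triangle = ½ × 4.59294 × 71.19063 = 163.49.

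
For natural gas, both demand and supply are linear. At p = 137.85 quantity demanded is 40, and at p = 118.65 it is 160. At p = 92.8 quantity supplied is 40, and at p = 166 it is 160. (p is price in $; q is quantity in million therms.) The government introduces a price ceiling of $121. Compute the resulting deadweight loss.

Demand slope = (118.65 − 137.85)/(160 − 40) = −0.16, so p = 144.25 − 0.16q.
Supply slope = (166 − 92.8)/(160 − 40) = 0.61, so p = 68.4 + 0.61q.
Competitive equilibrium: 144.25 − 0.16q = 68.4 + 0.61q → q* = 98.5065, p* = 128.489.
At the ceiling p = 121, quantity supplied = (121 − 68.4)/0.61 = 86.2295.
Willingness to pay at q' = 86.2295: 144.25 − 0.16·86.2295 = 130.4533.
Δq = 98.5065 − 86.2295 = 12.277; wedge = 130.4533 − 121 = 9.4533.
Welfare loss = ½ × 12.277 × 9.4533 = $58.03 million.

$58.03 million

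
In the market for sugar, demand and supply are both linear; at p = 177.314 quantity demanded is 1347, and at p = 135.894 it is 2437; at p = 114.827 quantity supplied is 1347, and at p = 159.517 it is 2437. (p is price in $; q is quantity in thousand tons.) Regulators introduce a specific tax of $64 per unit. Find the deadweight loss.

Demand slope = (135.894 − 177.314)/(2437 − 1347) = −0.038, so p = 228.5 − 0.038q.
Supply slope = (159.517 − 114.827)/(2437 − 1347) = 0.041, so p = 59.6 + 0.041q.
Competitive equilibrium: 228.5 − 0.038q = 59.6 + 0.041q → q* = 2137.9747, p* = 147.257.
With the tax, the buyer price exceeds the seller price by 64: (228.5 − 0.038q) − (59.6 + 0.041q) = 64 → q' = 1327.8481.
Δq = 2137.9747 − 1327.8481 = 810.1266; the wedge equals the tax, 64.
DWL = ½ × 810.1266 × 64 = $25924.05 thousand.

$25924.05 thousand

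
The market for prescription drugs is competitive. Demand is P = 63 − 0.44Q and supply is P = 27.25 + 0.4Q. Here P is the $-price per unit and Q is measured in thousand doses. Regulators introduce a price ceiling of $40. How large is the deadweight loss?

$47.95 thousand

Competitive equilibrium: 63 − 0.44Q = 27.25 + 0.4Q → Q* = 42.5595, P* = 44.2738.
At the ceiling P = 40, quantity supplied = (40 − 27.25)/0.4 = 31.875.
Willingness to pay at Q' = 31.875: 63 − 0.44·31.875 = 48.975.
ΔQ = 42.5595 − 31.875 = 10.6845; wedge = 48.975 − 40 = 8.975.
Welfare loss = ½ × 10.6845 × 8.975 = $47.95 thousand.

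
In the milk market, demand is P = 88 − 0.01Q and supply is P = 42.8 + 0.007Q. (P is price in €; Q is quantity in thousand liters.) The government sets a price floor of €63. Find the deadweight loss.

Competitive equilibrium: 88 − 0.01Q = 42.8 + 0.007Q → Q* = 2658.8235, P* = 61.4118.
At the floor P = 63, quantity demanded = (88 − 63)/0.01 = 2500.
Sellers' marginal cost at Q' = 2500: 42.8 + 0.007·2500 = 60.3.
ΔQ = 2658.8235 − 2500 = 158.8235; wedge = 63 − 60.3 = 2.7.
DWL = ½ × 158.8235 × 2.7 = €214.41 thousand.

€214.41 thousand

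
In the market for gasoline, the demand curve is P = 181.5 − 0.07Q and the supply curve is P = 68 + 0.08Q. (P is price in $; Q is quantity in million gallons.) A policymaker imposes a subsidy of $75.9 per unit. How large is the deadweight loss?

Competitive equilibrium: 181.5 − 0.07Q = 68 + 0.08Q → Q* = 756.6667, P* = 128.5333.
The subsidy lowers effective supply by 75.9: P = 0.08Q − 7.9.
New quantity: 181.5 − 0.07Q = 0.08Q − 7.9 → Q' = 1262.6667.
Overproduction ΔQ = 1262.6667 − 756.6667 = 506; wedge = subsidy = 75.9.
The triangle = ½ × 506 × 75.9 = $19202.70 million.

$19202.70 million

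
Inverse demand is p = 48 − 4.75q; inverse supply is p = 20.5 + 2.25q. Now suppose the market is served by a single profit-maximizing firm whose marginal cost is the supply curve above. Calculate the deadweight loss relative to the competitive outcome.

Competitive equilibrium: 48 − 4.75q = 20.5 + 2.25q → q* = 3.9286, p* = 29.3393.
Marginal revenue: MR = 48 − 9.5q. Set MR = MC: 48 − 9.5q = 20.5 + 2.25q → q_m = 2.3404.
Price p_m = 48 − 4.75·2.3404 = 36.8831; MC(q_m) = 20.5 + 2.25·2.3404 = 25.7659.
Competitive q* = 3.9286, so Δq = 1.5882; wedge = 36.8831 − 25.7659 = 11.1172.
The triangle = ½ × 1.5882 × 11.1172 = 8.83.

8.83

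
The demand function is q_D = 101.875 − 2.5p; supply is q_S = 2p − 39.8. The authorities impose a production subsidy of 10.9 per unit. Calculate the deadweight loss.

In inverse form: demand p = 40.75 − 0.4q, supply p = 19.9 + 0.5q.
Competitive equilibrium: 40.75 − 0.4q = 19.9 + 0.5q → q* = 23.1667, p* = 31.4833.
The subsidy lowers effective supply by 10.9: p = 9 + 0.5q.
New quantity: 40.75 − 0.4q = 9 + 0.5q → q' = 35.2778.
Overproduction Δq = 35.2778 − 23.1667 = 12.1111; wedge = subsidy = 10.9.
Deadweight loss = ½ × 12.1111 × 10.9 = 66.01.

66.01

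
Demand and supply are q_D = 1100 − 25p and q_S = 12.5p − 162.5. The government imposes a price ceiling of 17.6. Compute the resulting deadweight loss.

2420.04

In inverse form: demand p = 44 − 0.04q, supply p = 13 + 0.08q.
Competitive equilibrium: 44 − 0.04q = 13 + 0.08q → q* = 258.3333, p* = 33.6667.
At the ceiling p = 17.6, quantity supplied = (17.6 − 13)/0.08 = 57.5.
Willingness to pay at q' = 57.5: 44 − 0.04·57.5 = 41.7.
Δq = 258.3333 − 57.5 = 200.8333; wedge = 41.7 − 17.6 = 24.1.
Deadweight loss = ½ × 200.8333 × 24.1 = 2420.04.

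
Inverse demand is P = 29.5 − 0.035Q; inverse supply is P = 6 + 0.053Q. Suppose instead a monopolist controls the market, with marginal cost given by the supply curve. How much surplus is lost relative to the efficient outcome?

254.07

Competitive equilibrium: 29.5 − 0.035Q = 6 + 0.053Q → Q* = 267.0455, P* = 20.1534.
Marginal revenue: MR = 29.5 − 0.07Q. Set MR = MC: 29.5 − 0.07Q = 6 + 0.053Q → Q_m = 191.0569.
Price P_m = 29.5 − 0.035·191.0569 = 22.813; MC(Q_m) = 6 + 0.053·191.0569 = 16.126.
Competitive Q* = 267.0455, so ΔQ = 75.9886; wedge = 22.813 − 16.126 = 6.687.
Welfare loss = ½ × 75.9886 × 6.687 = 254.07.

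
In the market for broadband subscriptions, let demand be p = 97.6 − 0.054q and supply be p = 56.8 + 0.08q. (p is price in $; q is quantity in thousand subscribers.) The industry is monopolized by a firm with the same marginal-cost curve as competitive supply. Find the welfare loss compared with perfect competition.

Competitive equilibrium: 97.6 − 0.054q = 56.8 + 0.08q → q* = 304.47761, p* = 81.15821.
Marginal revenue: MR = 97.6 − 0.108q. Set MR = MC: 97.6 − 0.108q = 56.8 + 0.08q → q_m = 217.02128.
Price p_m = 97.6 − 0.054·217.02128 = 85.88085; MC(q_m) = 56.8 + 0.08·217.02128 = 74.1617.
Competitive q* = 304.47761, so Δq = 87.45633; wedge = 85.88085 − 74.1617 = 11.71915.
The triangle = ½ × 87.45633 × 11.71915 = $512.46 thousand.

$512.46 thousand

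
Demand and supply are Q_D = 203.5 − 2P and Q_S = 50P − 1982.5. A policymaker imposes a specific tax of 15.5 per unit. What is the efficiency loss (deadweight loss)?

231.01

In inverse form: demand P = 101.75 − 0.5Q, supply P = 39.65 + 0.02Q.
Competitive equilibrium: 101.75 − 0.5Q = 39.65 + 0.02Q → Q* = 119.4231, P* = 42.0385.
With the tax, the buyer price exceeds the seller price by 15.5: (101.75 − 0.5Q) − (39.65 + 0.02Q) = 15.5 → Q' = 89.6154.
ΔQ = 119.4231 − 89.6154 = 29.8077; the wedge equals the tax, 15.5.
The triangle = ½ × 29.8077 × 15.5 = 231.01.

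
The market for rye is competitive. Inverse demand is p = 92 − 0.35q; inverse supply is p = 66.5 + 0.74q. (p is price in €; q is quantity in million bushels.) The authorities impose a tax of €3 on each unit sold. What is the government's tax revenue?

€61.93 million

Competitive equilibrium: 92 − 0.35q = 66.5 + 0.74q → q* = 23.3945, p* = 83.8119.
With the tax, the buyer price exceeds the seller price by 3: (92 − 0.35q) − (66.5 + 0.74q) = 3 → q' = 20.6422.
Tax revenue = 3 × 20.6422 = €61.93 million.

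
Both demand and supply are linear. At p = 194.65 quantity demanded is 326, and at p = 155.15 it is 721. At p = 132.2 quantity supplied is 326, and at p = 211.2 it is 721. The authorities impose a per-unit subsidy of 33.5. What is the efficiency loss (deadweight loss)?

1870.42

Demand slope = (155.15 − 194.65)/(721 − 326) = −0.1, so p = 227.25 − 0.1q.
Supply slope = (211.2 − 132.2)/(721 − 326) = 0.2, so p = 67 + 0.2q.
Competitive equilibrium: 227.25 − 0.1q = 67 + 0.2q → q* = 534.1667, p* = 173.8333.
The subsidy lowers effective supply by 33.5: p = 33.5 + 0.2q.
New quantity: 227.25 − 0.1q = 33.5 + 0.2q → q' = 645.8333.
Overproduction Δq = 645.8333 − 534.1667 = 111.6666; wedge = subsidy = 33.5.
Deadweight loss = ½ × 111.6666 × 33.5 = 1870.42.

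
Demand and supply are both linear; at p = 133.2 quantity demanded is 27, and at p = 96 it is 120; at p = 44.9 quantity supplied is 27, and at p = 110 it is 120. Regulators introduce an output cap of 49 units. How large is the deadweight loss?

1867.64

Demand slope = (96 − 133.2)/(120 − 27) = −0.4, so p = 144 − 0.4q.
Supply slope = (110 − 44.9)/(120 − 27) = 0.7, so p = 26 + 0.7q.
Competitive equilibrium: 144 − 0.4q = 26 + 0.7q → q* = 107.2727, p* = 101.0909.
At q = 49: demand price = 144 − 0.4·49 = 124.4; supply price = 26 + 0.7·49 = 60.3.
Δq = 107.2727 − 49 = 58.2727; wedge = 124.4 − 60.3 = 64.1.
The triangle = ½ × 58.2727 × 64.1 = 1867.64.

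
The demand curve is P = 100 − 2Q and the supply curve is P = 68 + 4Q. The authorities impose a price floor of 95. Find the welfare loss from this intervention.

Competitive equilibrium: 100 − 2Q = 68 + 4Q → Q* = 5.3333, P* = 89.3333.
At the floor P = 95, quantity demanded = (100 − 95)/2 = 2.5.
Sellers' marginal cost at Q' = 2.5: 68 + 4·2.5 = 78.
ΔQ = 5.3333 − 2.5 = 2.8333; wedge = 95 − 78 = 17.
DWL = ½ × 2.8333 × 17 = 24.08.

24.08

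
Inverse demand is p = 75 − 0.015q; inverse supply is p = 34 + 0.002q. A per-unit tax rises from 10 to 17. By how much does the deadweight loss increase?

5558.82

Competitive equilibrium: 75 − 0.015q = 34 + 0.002q → q* = 2411.7647, p* = 38.8235.
For a per-unit tax t: Δq = t/0.017, so DWL = ½·t·(t/0.017) = t²/0.034.
At t = 10: DWL = 2941.176. At t = 17: DWL = 8500.
Increase = 8500 − 2941.176 = 5558.82.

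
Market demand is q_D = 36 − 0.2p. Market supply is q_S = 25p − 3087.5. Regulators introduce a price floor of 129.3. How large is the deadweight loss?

In inverse form: demand p = 180 − 5q, supply p = 123.5 + 0.04q.
Competitive equilibrium: 180 − 5q = 123.5 + 0.04q → q* = 11.2103, p* = 123.9484.
At the floor p = 129.3, quantity demanded = (180 − 129.3)/5 = 10.14.
Sellers' marginal cost at q' = 10.14: 123.5 + 0.04·10.14 = 123.9056.
Δq = 11.2103 − 10.14 = 1.0703; wedge = 129.3 − 123.9056 = 5.3944.
DWL = ½ × 1.0703 × 5.3944 = 2.89.

2.89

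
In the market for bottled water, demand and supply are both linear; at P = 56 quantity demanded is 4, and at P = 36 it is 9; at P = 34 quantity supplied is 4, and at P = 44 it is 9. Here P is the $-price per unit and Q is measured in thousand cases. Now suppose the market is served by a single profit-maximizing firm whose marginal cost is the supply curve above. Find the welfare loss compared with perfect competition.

Demand slope = (36 − 56)/(9 − 4) = −4, so P = 72 − 4Q.
Supply slope = (44 − 34)/(9 − 4) = 2, so P = 26 + 2Q.
Competitive equilibrium: 72 − 4Q = 26 + 2Q → Q* = 7.6667, P* = 41.3333.
Marginal revenue: MR = 72 − 8Q. Set MR = MC: 72 − 8Q = 26 + 2Q → Q_m = 4.6.
Price P_m = 72 − 4·4.6 = 53.6; MC(Q_m) = 26 + 2·4.6 = 35.2.
Competitive Q* = 7.6667, so ΔQ = 3.0667; wedge = 53.6 − 35.2 = 18.4.
DWL = ½ × 3.0667 × 18.4 = $28.21 thousand.

$28.21 thousand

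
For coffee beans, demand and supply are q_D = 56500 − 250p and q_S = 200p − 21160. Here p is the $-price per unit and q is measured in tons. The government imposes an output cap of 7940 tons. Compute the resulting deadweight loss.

$131977.09

In inverse form: demand p = 226 − 0.004q, supply p = 105.8 + 0.005q.
Competitive equilibrium: 226 − 0.004q = 105.8 + 0.005q → q* = 13355.5556, p* = 172.5778.
At q = 7940: demand price = 226 − 0.004·7940 = 194.24; supply price = 105.8 + 0.005·7940 = 145.5.
Δq = 13355.5556 − 7940 = 5415.5556; wedge = 194.24 − 145.5 = 48.74.
Deadweight loss = ½ × 5415.5556 × 48.74 = $131977.09.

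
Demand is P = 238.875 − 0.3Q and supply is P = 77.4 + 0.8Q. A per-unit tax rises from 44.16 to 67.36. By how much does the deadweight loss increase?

Competitive equilibrium: 238.875 − 0.3Q = 77.4 + 0.8Q → Q* = 146.7955, P* = 194.8364.
For a per-unit tax t: ΔQ = t/1.1, so DWL = ½·t·(t/1.1) = t²/2.2.
At t = 44.16: DWL = 886.412. At t = 67.36: DWL = 2062.441.
Increase = 2062.441 − 886.412 = 1176.03.

1176.03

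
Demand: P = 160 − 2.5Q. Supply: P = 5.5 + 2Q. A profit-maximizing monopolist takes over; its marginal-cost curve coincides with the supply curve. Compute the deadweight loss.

Competitive equilibrium: 160 − 2.5Q = 5.5 + 2Q → Q* = 34.3333, P* = 74.1667.
Marginal revenue: MR = 160 − 5Q. Set MR = MC: 160 − 5Q = 5.5 + 2Q → Q_m = 22.0714.
Price P_m = 160 − 2.5·22.0714 = 104.8215; MC(Q_m) = 5.5 + 2·22.0714 = 49.6428.
Competitive Q* = 34.3333, so ΔQ = 12.2619; wedge = 104.8215 − 49.6428 = 55.1787.
DWL = ½ × 12.2619 × 55.1787 = 338.30.

338.30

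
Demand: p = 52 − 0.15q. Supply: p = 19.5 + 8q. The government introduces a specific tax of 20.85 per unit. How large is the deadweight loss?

Competitive equilibrium: 52 − 0.15q = 19.5 + 8q → q* = 3.9877, p* = 51.4018.
With the tax, the buyer price exceeds the seller price by 20.85: (52 − 0.15q) − (19.5 + 8q) = 20.85 → q' = 1.4294.
Δq = 3.9877 − 1.4294 = 2.5583; the wedge equals the tax, 20.85.
DWL = ½ × 2.5583 × 20.85 = 26.67.

26.67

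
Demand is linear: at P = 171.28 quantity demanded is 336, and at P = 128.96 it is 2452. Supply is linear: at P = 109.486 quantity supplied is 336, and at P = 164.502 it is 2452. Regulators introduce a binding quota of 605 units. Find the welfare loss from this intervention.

26547.13

Demand slope = (128.96 − 171.28)/(2452 − 336) = −0.02, so P = 178 − 0.02Q.
Supply slope = (164.502 − 109.486)/(2452 − 336) = 0.026, so P = 100.75 + 0.026Q.
Competitive equilibrium: 178 − 0.02Q = 100.75 + 0.026Q → Q* = 1679.3478, P* = 144.413.
At Q = 605: demand price = 178 − 0.02·605 = 165.9; supply price = 100.75 + 0.026·605 = 116.48.
ΔQ = 1679.3478 − 605 = 1074.3478; wedge = 165.9 − 116.48 = 49.42.
Deadweight loss = ½ × 1074.3478 × 49.42 = 26547.13.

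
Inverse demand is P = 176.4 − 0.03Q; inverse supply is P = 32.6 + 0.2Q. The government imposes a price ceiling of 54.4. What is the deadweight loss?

30645.25

Competitive equilibrium: 176.4 − 0.03Q = 32.6 + 0.2Q → Q* = 625.2174, P* = 157.6435.
At the ceiling P = 54.4, quantity supplied = (54.4 − 32.6)/0.2 = 109.
Willingness to pay at Q' = 109: 176.4 − 0.03·109 = 173.13.
ΔQ = 625.2174 − 109 = 516.2174; wedge = 173.13 − 54.4 = 118.73.
Welfare loss = ½ × 516.2174 × 118.73 = 30645.25.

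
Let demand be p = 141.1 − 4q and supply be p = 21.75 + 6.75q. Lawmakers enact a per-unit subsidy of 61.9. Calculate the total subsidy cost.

Competitive equilibrium: 141.1 − 4q = 21.75 + 6.75q → q* = 11.1023, p* = 96.6907.
The subsidy lowers effective supply by 61.9: p = 6.75q − 40.15.
New quantity: 141.1 − 4q = 6.75q − 40.15 → q' = 16.8605.
Total subsidy cost = 61.9 × 16.8605 = 1043.66.

1043.66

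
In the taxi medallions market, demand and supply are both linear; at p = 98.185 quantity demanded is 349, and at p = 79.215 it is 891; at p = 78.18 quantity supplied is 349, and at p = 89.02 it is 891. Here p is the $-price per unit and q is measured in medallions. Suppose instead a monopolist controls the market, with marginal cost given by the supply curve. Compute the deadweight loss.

Demand slope = (79.215 − 98.185)/(891 − 349) = −0.035, so p = 110.4 − 0.035q.
Supply slope = (89.02 − 78.18)/(891 − 349) = 0.02, so p = 71.2 + 0.02q.
Competitive equilibrium: 110.4 − 0.035q = 71.2 + 0.02q → q* = 712.727273, p* = 85.454545.
Marginal revenue: MR = 110.4 − 0.07q. Set MR = MC: 110.4 − 0.07q = 71.2 + 0.02q → q_m = 435.555556.
Price p_m = 110.4 − 0.035·435.555556 = 95.155556; MC(q_m) = 71.2 + 0.02·435.555556 = 79.911111.
Competitive q* = 712.727273, so Δq = 277.171717; wedge = 95.155556 − 79.911111 = 15.244445.
Deadweight loss = ½ × 277.171717 × 15.244445 = $2112.66.

$2112.66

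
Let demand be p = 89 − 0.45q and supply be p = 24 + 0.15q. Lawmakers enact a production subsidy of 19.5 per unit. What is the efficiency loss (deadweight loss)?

Competitive equilibrium: 89 − 0.45q = 24 + 0.15q → q* = 108.3333, p* = 40.25.
The subsidy lowers effective supply by 19.5: p = 4.5 + 0.15q.
New quantity: 89 − 0.45q = 4.5 + 0.15q → q' = 140.8333.
Overproduction Δq = 140.8333 − 108.3333 = 32.5; wedge = subsidy = 19.5.
DWL = ½ × 32.5 × 19.5 = 316.875.

316.875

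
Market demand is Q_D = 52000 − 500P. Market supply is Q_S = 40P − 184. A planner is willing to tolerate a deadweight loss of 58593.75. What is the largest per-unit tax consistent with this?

56.25

In inverse form: demand P = 104 − 0.002Q, supply P = 4.6 + 0.025Q.
Competitive equilibrium: 104 − 0.002Q = 4.6 + 0.025Q → Q* = 3681.4815, P* = 96.637.
A tax t gives ΔQ = t/0.027 and wedge t, so DWL = t²/0.054.
t²/0.054 = 58593.75 → t² = 3164.0625 → t = 56.25.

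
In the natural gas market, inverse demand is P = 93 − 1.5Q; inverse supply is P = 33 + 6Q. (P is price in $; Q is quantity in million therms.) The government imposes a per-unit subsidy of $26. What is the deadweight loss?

$45.07 million

Competitive equilibrium: 93 − 1.5Q = 33 + 6Q → Q* = 8, P* = 81.
The subsidy lowers effective supply by 26: P = 7 + 6Q.
New quantity: 93 − 1.5Q = 7 + 6Q → Q' = 11.4667.
Overproduction ΔQ = 11.4667 − 8 = 3.4667; wedge = subsidy = 26.
Deadweight loss = ½ × 3.4667 × 26 = $45.07 million.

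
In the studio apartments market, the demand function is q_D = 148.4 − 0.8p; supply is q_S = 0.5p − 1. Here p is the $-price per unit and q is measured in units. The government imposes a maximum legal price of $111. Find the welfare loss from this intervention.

$6.25

In inverse form: demand p = 185.5 − 1.25q, supply p = 2 + 2q.
Competitive equilibrium: 185.5 − 1.25q = 2 + 2q → q* = 56.4615, p* = 114.9231.
At the ceiling p = 111, quantity supplied = (111 − 2)/2 = 54.5.
Willingness to pay at q' = 54.5: 185.5 − 1.25·54.5 = 117.375.
Δq = 56.4615 − 54.5 = 1.9615; wedge = 117.375 − 111 = 6.375.
Welfare loss = ½ × 1.9615 × 6.375 = $6.25.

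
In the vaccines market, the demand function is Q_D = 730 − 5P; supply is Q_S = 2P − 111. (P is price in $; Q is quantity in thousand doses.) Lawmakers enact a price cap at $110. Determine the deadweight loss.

$144.03 thousand

In inverse form: demand P = 146 − 0.2Q, supply P = 55.5 + 0.5Q.
Competitive equilibrium: 146 − 0.2Q = 55.5 + 0.5Q → Q* = 129.2857, P* = 120.1429.
At the ceiling P = 110, quantity supplied = (110 − 55.5)/0.5 = 109.
Willingness to pay at Q' = 109: 146 − 0.2·109 = 124.2.
ΔQ = 129.2857 − 109 = 20.2857; wedge = 124.2 − 110 = 14.2.
DWL = ½ × 20.2857 × 14.2 = $144.03 thousand.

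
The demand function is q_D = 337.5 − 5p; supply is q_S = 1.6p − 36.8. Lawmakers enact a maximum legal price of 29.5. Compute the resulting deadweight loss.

In inverse form: demand p = 67.5 − 0.2q, supply p = 23 + 0.625q.
Competitive equilibrium: 67.5 − 0.2q = 23 + 0.625q → q* = 53.9394, p* = 56.7121.
At the ceiling p = 29.5, quantity supplied = (29.5 − 23)/0.625 = 10.4.
Willingness to pay at q' = 10.4: 67.5 − 0.2·10.4 = 65.42.
Δq = 53.9394 − 10.4 = 43.5394; wedge = 65.42 − 29.5 = 35.92.
Deadweight loss = ½ × 43.5394 × 35.92 = 781.97.

781.97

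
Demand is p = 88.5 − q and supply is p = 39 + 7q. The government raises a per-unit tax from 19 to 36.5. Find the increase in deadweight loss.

Competitive equilibrium: 88.5 − q = 39 + 7q → q* = 6.1875, p* = 82.3125.
For a per-unit tax t: Δq = t/8, so DWL = ½·t·(t/8) = t²/16.
At t = 19: DWL = 22.563. At t = 36.5: DWL = 83.266.
Increase = 83.266 − 22.563 = 60.70.

60.70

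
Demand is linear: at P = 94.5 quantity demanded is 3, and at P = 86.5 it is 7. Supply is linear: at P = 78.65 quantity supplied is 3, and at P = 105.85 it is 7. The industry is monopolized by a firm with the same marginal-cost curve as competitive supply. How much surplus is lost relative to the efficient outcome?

Demand slope = (86.5 − 94.5)/(7 − 3) = −2, so P = 100.5 − 2Q.
Supply slope = (105.85 − 78.65)/(7 − 3) = 6.8, so P = 58.25 + 6.8Q.
Competitive equilibrium: 100.5 − 2Q = 58.25 + 6.8Q → Q* = 4.8011, P* = 90.8977.
Marginal revenue: MR = 100.5 − 4Q. Set MR = MC: 100.5 − 4Q = 58.25 + 6.8Q → Q_m = 3.912.
Price P_m = 100.5 − 2·3.912 = 92.676; MC(Q_m) = 58.25 + 6.8·3.912 = 84.8516.
Competitive Q* = 4.8011, so ΔQ = 0.8891; wedge = 92.676 − 84.8516 = 7.8244.
Welfare loss = ½ × 0.8891 × 7.8244 = 3.48.

3.48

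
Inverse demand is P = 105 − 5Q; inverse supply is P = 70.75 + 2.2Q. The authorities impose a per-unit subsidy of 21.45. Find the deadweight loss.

31.95

Competitive equilibrium: 105 − 5Q = 70.75 + 2.2Q → Q* = 4.7569, P* = 81.2153.
The subsidy lowers effective supply by 21.45: P = 49.3 + 2.2Q.
New quantity: 105 − 5Q = 49.3 + 2.2Q → Q' = 7.7361.
Overproduction ΔQ = 7.7361 − 4.7569 = 2.9792; wedge = subsidy = 21.45.
Deadweight loss = ½ × 2.9792 × 21.45 = 31.95.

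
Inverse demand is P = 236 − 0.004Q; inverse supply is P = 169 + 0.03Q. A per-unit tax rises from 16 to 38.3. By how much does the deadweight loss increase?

Competitive equilibrium: 236 − 0.004Q = 169 + 0.03Q → Q* = 1970.5882, P* = 228.1176.
For a per-unit tax t: ΔQ = t/0.034, so DWL = ½·t·(t/0.034) = t²/0.068.
At t = 16: DWL = 3764.706. At t = 38.3: DWL = 21571.912.
Increase = 21571.912 − 3764.706 = 17807.21.

17807.21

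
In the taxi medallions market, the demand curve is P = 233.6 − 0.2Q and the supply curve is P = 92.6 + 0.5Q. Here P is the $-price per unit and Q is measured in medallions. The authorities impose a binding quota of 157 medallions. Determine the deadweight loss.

$690.86

Competitive equilibrium: 233.6 − 0.2Q = 92.6 + 0.5Q → Q* = 201.4286, P* = 193.3143.
At Q = 157: demand price = 233.6 − 0.2·157 = 202.2; supply price = 92.6 + 0.5·157 = 171.1.
ΔQ = 201.4286 − 157 = 44.4286; wedge = 202.2 − 171.1 = 31.1.
DWL = ½ × 44.4286 × 31.1 = $690.86.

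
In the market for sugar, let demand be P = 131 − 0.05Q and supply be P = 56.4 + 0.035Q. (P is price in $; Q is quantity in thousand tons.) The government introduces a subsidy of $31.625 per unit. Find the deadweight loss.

Competitive equilibrium: 131 − 0.05Q = 56.4 + 0.035Q → Q* = 877.6471, P* = 87.1176.
The subsidy lowers effective supply by 31.625: P = 24.775 + 0.035Q.
New quantity: 131 − 0.05Q = 24.775 + 0.035Q → Q' = 1249.7059.
Overproduction ΔQ = 1249.7059 − 877.6471 = 372.0588; wedge = subsidy = 31.625.
DWL = ½ × 372.0588 × 31.625 = $5883.18 thousand.

$5883.18 thousand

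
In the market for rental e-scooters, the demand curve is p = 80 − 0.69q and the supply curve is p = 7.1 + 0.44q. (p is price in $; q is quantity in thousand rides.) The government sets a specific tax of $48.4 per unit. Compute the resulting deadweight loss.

$1036.53 thousand

Competitive equilibrium: 80 − 0.69q = 7.1 + 0.44q → q* = 64.5133, p* = 35.4858.
With the tax, the buyer price exceeds the seller price by 48.4: (80 − 0.69q) − (7.1 + 0.44q) = 48.4 → q' = 21.6814.
Δq = 64.5133 − 21.6814 = 42.8319; the wedge equals the tax, 48.4.
Welfare loss = ½ × 42.8319 × 48.4 = $1036.53 thousand.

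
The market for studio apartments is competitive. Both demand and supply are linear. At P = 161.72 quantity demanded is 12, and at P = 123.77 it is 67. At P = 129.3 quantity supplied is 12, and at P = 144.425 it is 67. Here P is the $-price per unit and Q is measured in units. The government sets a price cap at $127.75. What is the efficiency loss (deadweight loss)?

$742.65

Demand slope = (123.77 − 161.72)/(67 − 12) = −0.69, so P = 170 − 0.69Q.
Supply slope = (144.425 − 129.3)/(67 − 12) = 0.275, so P = 126 + 0.275Q.
Competitive equilibrium: 170 − 0.69Q = 126 + 0.275Q → Q* = 45.5959, P* = 138.5389.
At the ceiling P = 127.75, quantity supplied = (127.75 − 126)/0.275 = 6.3636.
Willingness to pay at Q' = 6.3636: 170 − 0.69·6.3636 = 165.6091.
ΔQ = 45.5959 − 6.3636 = 39.2323; wedge = 165.6091 − 127.75 = 37.8591.
Welfare loss = ½ × 39.2323 × 37.8591 = $742.65.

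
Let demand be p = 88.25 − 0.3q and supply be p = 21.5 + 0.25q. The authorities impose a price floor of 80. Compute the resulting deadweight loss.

2422.86

Competitive equilibrium: 88.25 − 0.3q = 21.5 + 0.25q → q* = 121.36364, p* = 51.84091.
At the floor p = 80, quantity demanded = (88.25 − 80)/0.3 = 27.5.
Sellers' marginal cost at q' = 27.5: 21.5 + 0.25·27.5 = 28.375.
Δq = 121.36364 − 27.5 = 93.86364; wedge = 80 − 28.375 = 51.625.
DWL = ½ × 93.86364 × 51.625 = 2422.86.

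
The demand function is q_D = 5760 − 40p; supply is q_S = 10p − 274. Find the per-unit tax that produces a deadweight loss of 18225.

In inverse form: demand p = 144 − 0.025q, supply p = 27.4 + 0.1q.
Competitive equilibrium: 144 − 0.025q = 27.4 + 0.1q → q* = 932.8, p* = 120.68.
A tax t gives Δq = t/0.125 and wedge t, so DWL = t²/0.25.
t²/0.25 = 18225 → t² = 4556.25 → t = 67.5.

67.5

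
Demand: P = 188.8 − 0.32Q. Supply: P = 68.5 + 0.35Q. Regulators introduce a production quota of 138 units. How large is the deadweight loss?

578.41

Competitive equilibrium: 188.8 − 0.32Q = 68.5 + 0.35Q → Q* = 179.5522, P* = 131.3433.
At Q = 138: demand price = 188.8 − 0.32·138 = 144.64; supply price = 68.5 + 0.35·138 = 116.8.
ΔQ = 179.5522 − 138 = 41.5522; wedge = 144.64 − 116.8 = 27.84.
DWL = ½ × 41.5522 × 27.84 = 578.41.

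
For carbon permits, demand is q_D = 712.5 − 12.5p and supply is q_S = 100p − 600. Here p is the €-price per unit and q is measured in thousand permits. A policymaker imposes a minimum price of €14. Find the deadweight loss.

€38.28 thousand

In inverse form: demand p = 57 − 0.08q, supply p = 6 + 0.01q.
Competitive equilibrium: 57 − 0.08q = 6 + 0.01q → q* = 566.6667, p* = 11.6667.
At the floor p = 14, quantity demanded = (57 − 14)/0.08 = 537.5.
Sellers' marginal cost at q' = 537.5: 6 + 0.01·537.5 = 11.375.
Δq = 566.6667 − 537.5 = 29.1667; wedge = 14 − 11.375 = 2.625.
The triangle = ½ × 29.1667 × 2.625 = €38.28 thousand.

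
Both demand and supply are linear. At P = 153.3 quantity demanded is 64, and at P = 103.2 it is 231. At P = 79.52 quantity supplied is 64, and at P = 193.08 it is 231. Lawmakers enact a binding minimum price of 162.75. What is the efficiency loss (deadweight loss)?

5587.56

Demand slope = (103.2 − 153.3)/(231 − 64) = −0.3, so P = 172.5 − 0.3Q.
Supply slope = (193.08 − 79.52)/(231 − 64) = 0.68, so P = 36 + 0.68Q.
Competitive equilibrium: 172.5 − 0.3Q = 36 + 0.68Q → Q* = 139.2857, P* = 130.7143.
At the floor P = 162.75, quantity demanded = (172.5 − 162.75)/0.3 = 32.5.
Sellers' marginal cost at Q' = 32.5: 36 + 0.68·32.5 = 58.1.
ΔQ = 139.2857 − 32.5 = 106.7857; wedge = 162.75 − 58.1 = 104.65.
Deadweight loss = ½ × 106.7857 × 104.65 = 5587.56.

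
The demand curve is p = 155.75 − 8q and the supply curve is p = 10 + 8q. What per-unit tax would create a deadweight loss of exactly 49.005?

Competitive equilibrium: 155.75 − 8q = 10 + 8q → q* = 9.1094, p* = 82.875.
A tax t gives Δq = t/16 and wedge t, so DWL = t²/32.
t²/32 = 49.005 → t² = 1568.16 → t = 39.6.

39.6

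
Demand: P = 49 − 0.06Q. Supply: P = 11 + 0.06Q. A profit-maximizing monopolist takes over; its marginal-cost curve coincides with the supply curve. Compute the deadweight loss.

668.52

Competitive equilibrium: 49 − 0.06Q = 11 + 0.06Q → Q* = 316.6667, P* = 30.
Marginal revenue: MR = 49 − 0.12Q. Set MR = MC: 49 − 0.12Q = 11 + 0.06Q → Q_m = 211.1111.
Price P_m = 49 − 0.06·211.1111 = 36.3333; MC(Q_m) = 11 + 0.06·211.1111 = 23.6667.
Competitive Q* = 316.6667, so ΔQ = 105.5556; wedge = 36.3333 − 23.6667 = 12.6666.
DWL = ½ × 105.5556 × 12.6666 = 668.52.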